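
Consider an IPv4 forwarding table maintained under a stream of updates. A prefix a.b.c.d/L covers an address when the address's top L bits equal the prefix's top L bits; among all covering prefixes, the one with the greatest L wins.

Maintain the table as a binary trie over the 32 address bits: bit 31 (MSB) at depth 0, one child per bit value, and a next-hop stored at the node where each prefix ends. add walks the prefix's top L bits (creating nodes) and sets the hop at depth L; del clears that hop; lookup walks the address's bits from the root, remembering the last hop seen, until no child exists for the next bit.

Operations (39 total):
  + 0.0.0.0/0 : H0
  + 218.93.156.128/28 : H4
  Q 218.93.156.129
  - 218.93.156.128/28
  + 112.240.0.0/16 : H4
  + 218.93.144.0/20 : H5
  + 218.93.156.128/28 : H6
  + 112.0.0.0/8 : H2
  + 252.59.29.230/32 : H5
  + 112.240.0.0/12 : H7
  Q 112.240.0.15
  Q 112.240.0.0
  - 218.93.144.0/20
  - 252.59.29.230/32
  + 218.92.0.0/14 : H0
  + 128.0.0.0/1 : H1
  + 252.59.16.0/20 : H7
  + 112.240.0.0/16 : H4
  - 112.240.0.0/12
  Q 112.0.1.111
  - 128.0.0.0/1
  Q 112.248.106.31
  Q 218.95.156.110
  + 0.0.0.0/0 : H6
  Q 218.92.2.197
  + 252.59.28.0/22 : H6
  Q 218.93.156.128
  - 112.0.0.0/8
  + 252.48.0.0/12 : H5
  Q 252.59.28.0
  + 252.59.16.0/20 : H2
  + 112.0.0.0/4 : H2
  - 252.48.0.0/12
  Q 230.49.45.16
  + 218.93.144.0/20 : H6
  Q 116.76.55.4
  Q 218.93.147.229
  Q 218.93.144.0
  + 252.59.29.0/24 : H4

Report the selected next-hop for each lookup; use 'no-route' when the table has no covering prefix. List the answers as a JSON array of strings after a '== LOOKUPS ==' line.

Process each operation:
  + 0.0.0.0/0 (H0) depth=0
  + 218.93.156.128/28 (H4) depth=28
  lookup 218.93.156.129: bits 1101101001011101100111001000 walk d0:H0→d1:-→d2:-→d3:-→d4:-→d5:-→d6:-→d7:-→d8:-→d9:-→d10:-→d11:-→d12:-→d13:-→d14:-→d15:-→d16:-→d17:-→d18:-→d19:-→d20:-→d21:-→d22:-→d23:-→d24:-→d25:-→d26:-→d27:-→d28:H4 -> H4
  - 218.93.156.128/28 clear@28
  + 112.240.0.0/16 (H4) depth=16
  + 218.93.144.0/20 (H5) depth=20
  + 218.93.156.128/28 (H6) depth=28
  + 112.0.0.0/8 (H2) depth=8
  + 252.59.29.230/32 (H5) depth=32
  + 112.240.0.0/12 (H7) depth=12
  lookup 112.240.0.15: bits 0111000011110000 walk d0:H0→d1:-→d2:-→d3:-→d4:-→d5:-→d6:-→d7:-→d8:H2→d9:-→d10:-→d11:-→d12:H7→d13:-→d14:-→d15:-→d16:H4 -> H4
  lookup 112.240.0.0: bits 0111000011110000 walk d0:H0→d1:-→d2:-→d3:-→d4:-→d5:-→d6:-→d7:-→d8:H2→d9:-→d10:-→d11:-→d12:H7→d13:-→d14:-→d15:-→d16:H4 -> H4
  - 218.93.144.0/20 clear@20
  - 252.59.29.230/32 clear@32
  + 218.92.0.0/14 (H0) depth=14
  + 128.0.0.0/1 (H1) depth=1
  + 252.59.16.0/20 (H7) depth=20
  + 112.240.0.0/16 (H4) depth=16
  - 112.240.0.0/12 clear@12
  lookup 112.0.1.111: bits 01110000 walk d0:H0→d1:-→d2:-→d3:-→d4:-→d5:-→d6:-→d7:-→d8:H2 -> H2
  - 128.0.0.0/1 clear@1
  lookup 112.248.106.31: bits 011100001111 walk d0:H0→d1:-→d2:-→d3:-→d4:-→d5:-→d6:-→d7:-→d8:H2→d9:-→d10:-→d11:-→d12:- -> H2
  lookup 218.95.156.110: bits 11011010010111 walk d0:H0→d1:-→d2:-→d3:-→d4:-→d5:-→d6:-→d7:-→d8:-→d9:-→d10:-→d11:-→d12:-→d13:-→d14:H0 -> H0
  + 0.0.0.0/0 (H6) depth=0
  lookup 218.92.2.197: bits 110110100101110 walk d0:H6→d1:-→d2:-→d3:-→d4:-→d5:-→d6:-→d7:-→d8:-→d9:-→d10:-→d11:-→d12:-→d13:-→d14:H0→d15:- -> H0
  + 252.59.28.0/22 (H6) depth=22
  lookup 218.93.156.128: bits 1101101001011101100111001000 walk d0:H6→d1:-→d2:-→d3:-→d4:-→d5:-→d6:-→d7:-→d8:-→d9:-→d10:-→d11:-→d12:-→d13:-→d14:H0→d15:-→d16:-→d17:-→d18:-→d19:-→d20:-→d21:-→d22:-→d23:-→d24:-→d25:-→d26:-→d27:-→d28:H6 -> H6
  - 112.0.0.0/8 clear@8
  + 252.48.0.0/12 (H5) depth=12
  lookup 252.59.28.0: bits 11111100001110110001110 walk d0:H6→d1:-→d2:-→d3:-→d4:-→d5:-→d6:-→d7:-→d8:-→d9:-→d10:-→d11:-→d12:H5→d13:-→d14:-→d15:-→d16:-→d17:-→d18:-→d19:-→d20:H7→d21:-→d22:H6→d23:- -> H6
  + 252.59.16.0/20 (H2) depth=20
  + 112.0.0.0/4 (H2) depth=4
  - 252.48.0.0/12 clear@12
  lookup 230.49.45.16: bits 111 walk d0:H6→d1:-→d2:-→d3:- -> H6
  + 218.93.144.0/20 (H6) depth=20
  lookup 116.76.55.4: bits 01110 walk d0:H6→d1:-→d2:-→d3:-→d4:H2→d5:- -> H2
  lookup 218.93.147.229: bits 11011010010111011001 walk d0:H6→d1:-→d2:-→d3:-→d4:-→d5:-→d6:-→d7:-→d8:-→d9:-→d10:-→d11:-→d12:-→d13:-→d14:H0→d15:-→d16:-→d17:-→d18:-→d19:-→d20:H6 -> H6
  lookup 218.93.144.0: bits 11011010010111011001 walk d0:H6→d1:-→d2:-→d3:-→d4:-→d5:-→d6:-→d7:-→d8:-→d9:-→d10:-→d11:-→d12:-→d13:-→d14:H0→d15:-→d16:-→d17:-→d18:-→d19:-→d20:H6 -> H6
  + 252.59.29.0/24 (H4) depth=24

== LOOKUPS ==
["H4","H4","H4","H2","H2","H0","H0","H6","H6","H6","H2","H6","H6"]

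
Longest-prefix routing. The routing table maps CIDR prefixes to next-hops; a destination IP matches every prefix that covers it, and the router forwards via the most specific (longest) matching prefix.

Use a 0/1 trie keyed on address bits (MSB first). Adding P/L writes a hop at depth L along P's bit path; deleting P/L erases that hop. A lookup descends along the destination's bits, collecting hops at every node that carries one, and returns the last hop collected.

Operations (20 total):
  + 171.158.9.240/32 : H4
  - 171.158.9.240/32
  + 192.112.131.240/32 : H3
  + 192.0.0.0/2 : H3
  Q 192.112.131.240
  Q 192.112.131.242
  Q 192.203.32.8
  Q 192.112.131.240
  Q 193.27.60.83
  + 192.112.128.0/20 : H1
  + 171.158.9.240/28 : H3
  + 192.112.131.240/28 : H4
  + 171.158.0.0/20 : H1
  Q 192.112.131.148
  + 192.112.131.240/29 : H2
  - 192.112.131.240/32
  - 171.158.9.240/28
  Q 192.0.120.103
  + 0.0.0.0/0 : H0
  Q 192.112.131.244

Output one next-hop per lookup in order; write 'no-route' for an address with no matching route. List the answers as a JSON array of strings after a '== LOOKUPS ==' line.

Process each operation:
  add 171.158.9.240/32 -> H4 at depth 32
  del 171.158.9.240/32 (clear depth 32)
  add 192.112.131.240/32 -> H3 at depth 32
  add 192.0.0.0/2 -> H3 at depth 2
  ? 192.112.131.240  path d0:-→d1:-→d2:H3→d3:-→d4:-→d5:-→d6:-→d7:-→d8:-→d9:-→d10:-→d11:-→d12:-→d13:-→d14:-→d15:-→d16:-→d17:-→d18:-→d19:-→d20:-→d21:-→d22:-→d23:-→d24:-→d25:-→d26:-→d27:-→d28:-→d29:-→d30:-→d31:-→d32:H3  best=H3
  ? 192.112.131.242  path d0:-→d1:-→d2:H3→d3:-→d4:-→d5:-→d6:-→d7:-→d8:-→d9:-→d10:-→d11:-→d12:-→d13:-→d14:-→d15:-→d16:-→d17:-→d18:-→d19:-→d20:-→d21:-→d22:-→d23:-→d24:-→d25:-→d26:-→d27:-→d28:-→d29:-→d30:-  best=H3
  ? 192.203.32.8  path d0:-→d1:-→d2:H3→d3:-→d4:-→d5:-→d6:-→d7:-→d8:-  best=H3
  ? 192.112.131.240  path d0:-→d1:-→d2:H3→d3:-→d4:-→d5:-→d6:-→d7:-→d8:-→d9:-→d10:-→d11:-→d12:-→d13:-→d14:-→d15:-→d16:-→d17:-→d18:-→d19:-→d20:-→d21:-→d22:-→d23:-→d24:-→d25:-→d26:-→d27:-→d28:-→d29:-→d30:-→d31:-→d32:H3  best=H3
  ? 193.27.60.83  path d0:-→d1:-→d2:H3→d3:-→d4:-→d5:-→d6:-→d7:-  best=H3
  add 192.112.128.0/20 -> H1 at depth 20
  add 171.158.9.240/28 -> H3 at depth 28
  add 192.112.131.240/28 -> H4 at depth 28
  add 171.158.0.0/20 -> H1 at depth 20
  ? 192.112.131.148  path d0:-→d1:-→d2:H3→d3:-→d4:-→d5:-→d6:-→d7:-→d8:-→d9:-→d10:-→d11:-→d12:-→d13:-→d14:-→d15:-→d16:-→d17:-→d18:-→d19:-→d20:H1→d21:-→d22:-→d23:-→d24:-→d25:-  best=H1
  add 192.112.131.240/29 -> H2 at depth 29
  del 192.112.131.240/32 (clear depth 32)
  del 171.158.9.240/28 (clear depth 28)
  ? 192.0.120.103  path d0:-→d1:-→d2:H3→d3:-→d4:-→d5:-→d6:-→d7:-→d8:-→d9:-  best=H3
  add 0.0.0.0/0 -> H0 at depth 0
  ? 192.112.131.244  path d0:H0→d1:-→d2:H3→d3:-→d4:-→d5:-→d6:-→d7:-→d8:-→d9:-→d10:-→d11:-→d12:-→d13:-→d14:-→d15:-→d16:-→d17:-→d18:-→d19:-→d20:H1→d21:-→d22:-→d23:-→d24:-→d25:-→d26:-→d27:-→d28:H4→d29:H2  best=H2

== LOOKUPS ==
["H3","H3","H3","H3","H3","H1","H3","H2"]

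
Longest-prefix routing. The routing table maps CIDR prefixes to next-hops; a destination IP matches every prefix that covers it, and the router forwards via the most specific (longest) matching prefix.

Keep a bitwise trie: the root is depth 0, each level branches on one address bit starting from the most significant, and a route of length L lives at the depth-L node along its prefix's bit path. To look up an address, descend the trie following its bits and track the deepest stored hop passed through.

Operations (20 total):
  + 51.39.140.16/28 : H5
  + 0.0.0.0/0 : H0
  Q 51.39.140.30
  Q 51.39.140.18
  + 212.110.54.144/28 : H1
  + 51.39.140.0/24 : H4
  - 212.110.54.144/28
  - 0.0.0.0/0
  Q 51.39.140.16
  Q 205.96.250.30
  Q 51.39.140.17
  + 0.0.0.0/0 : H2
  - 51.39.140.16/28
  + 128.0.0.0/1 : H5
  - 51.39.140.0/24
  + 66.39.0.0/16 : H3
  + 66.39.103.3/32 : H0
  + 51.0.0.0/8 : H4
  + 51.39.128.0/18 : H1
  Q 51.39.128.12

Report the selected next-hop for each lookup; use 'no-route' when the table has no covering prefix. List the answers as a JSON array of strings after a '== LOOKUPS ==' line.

Apply in order:
  + 51.39.140.16/28 (H5) depth=28
  + 0.0.0.0/0 (H0) depth=0
  lookup 51.39.140.30: bits 0011001100100111100011000001 walk d0:H0→d1:-→d2:-→d3:-→d4:-→d5:-→d6:-→d7:-→d8:-→d9:-→d10:-→d11:-→d12:-→d13:-→d14:-→d15:-→d16:-→d17:-→d18:-→d19:-→d20:-→d21:-→d22:-→d23:-→d24:-→d25:-→d26:-→d27:-→d28:H5 -> H5
  lookup 51.39.140.18: bits 0011001100100111100011000001 walk d0:H0→d1:-→d2:-→d3:-→d4:-→d5:-→d6:-→d7:-→d8:-→d9:-→d10:-→d11:-→d12:-→d13:-→d14:-→d15:-→d16:-→d17:-→d18:-→d19:-→d20:-→d21:-→d22:-→d23:-→d24:-→d25:-→d26:-→d27:-→d28:H5 -> H5
  + 212.110.54.144/28 (H1) depth=28
  + 51.39.140.0/24 (H4) depth=24
  del 212.110.54.144/28 (clear depth 28)
  del 0.0.0.0/0 (clear depth 0)
  lookup 51.39.140.16: bits 0011001100100111100011000001 walk d0:-→d1:-→d2:-→d3:-→d4:-→d5:-→d6:-→d7:-→d8:-→d9:-→d10:-→d11:-→d12:-→d13:-→d14:-→d15:-→d16:-→d17:-→d18:-→d19:-→d20:-→d21:-→d22:-→d23:-→d24:H4→d25:-→d26:-→d27:-→d28:H5 -> H5
  lookup 205.96.250.30: bits 110 walk d0:-→d1:-→d2:-→d3:- -> no-route
  lookup 51.39.140.17: bits 0011001100100111100011000001 walk d0:-→d1:-→d2:-→d3:-→d4:-→d5:-→d6:-→d7:-→d8:-→d9:-→d10:-→d11:-→d12:-→d13:-→d14:-→d15:-→d16:-→d17:-→d18:-→d19:-→d20:-→d21:-→d22:-→d23:-→d24:H4→d25:-→d26:-→d27:-→d28:H5 -> H5
  + 0.0.0.0/0 (H2) depth=0
  del 51.39.140.16/28 (clear depth 28)
  + 128.0.0.0/1 (H5) depth=1
  del 51.39.140.0/24 (clear depth 24)
  + 66.39.0.0/16 (H3) depth=16
  + 66.39.103.3/32 (H0) depth=32
  + 51.0.0.0/8 (H4) depth=8
  + 51.39.128.0/18 (H1) depth=18
  lookup 51.39.128.12: bits 00110011001001111000 walk d0:H2→d1:-→d2:-→d3:-→d4:-→d5:-→d6:-→d7:-→d8:H4→d9:-→d10:-→d11:-→d12:-→d13:-→d14:-→d15:-→d16:-→d17:-→d18:H1→d19:-→d20:- -> H1

== LOOKUPS ==
["H5","H5","H5","no-route","H5","H1"]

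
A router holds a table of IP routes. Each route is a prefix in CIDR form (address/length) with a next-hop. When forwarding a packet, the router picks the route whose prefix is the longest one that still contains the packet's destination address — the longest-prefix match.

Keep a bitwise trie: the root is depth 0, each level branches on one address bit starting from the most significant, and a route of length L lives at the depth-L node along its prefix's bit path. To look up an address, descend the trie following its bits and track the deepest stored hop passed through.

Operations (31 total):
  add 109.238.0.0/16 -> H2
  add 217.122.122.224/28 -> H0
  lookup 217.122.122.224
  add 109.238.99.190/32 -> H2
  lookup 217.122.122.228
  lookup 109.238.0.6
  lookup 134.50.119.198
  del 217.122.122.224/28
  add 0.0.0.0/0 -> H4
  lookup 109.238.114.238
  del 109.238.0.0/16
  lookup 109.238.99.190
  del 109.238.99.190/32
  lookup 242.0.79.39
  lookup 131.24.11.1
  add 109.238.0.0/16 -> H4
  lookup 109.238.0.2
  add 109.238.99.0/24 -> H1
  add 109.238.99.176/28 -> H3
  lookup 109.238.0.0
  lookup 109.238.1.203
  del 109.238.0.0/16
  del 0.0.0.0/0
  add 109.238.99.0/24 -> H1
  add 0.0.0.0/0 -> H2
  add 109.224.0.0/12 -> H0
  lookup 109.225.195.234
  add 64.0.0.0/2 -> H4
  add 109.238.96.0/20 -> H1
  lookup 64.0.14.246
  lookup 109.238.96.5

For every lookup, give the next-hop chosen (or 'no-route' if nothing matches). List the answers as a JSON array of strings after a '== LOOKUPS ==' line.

Process each operation:
  add 109.238.0.0/16 -> H2 at depth 16
  add 217.122.122.224/28 -> H0 at depth 28
  lookup 217.122.122.224: bits 1101100101111010011110101110 walk d0:-→d1:-→d2:-→d3:-→d4:-→d5:-→d6:-→d7:-→d8:-→d9:-→d10:-→d11:-→d12:-→d13:-→d14:-→d15:-→d16:-→d17:-→d18:-→d19:-→d20:-→d21:-→d22:-→d23:-→d24:-→d25:-→d26:-→d27:-→d28:H0 -> H0
  add 109.238.99.190/32 -> H2 at depth 32
  lookup 217.122.122.228: bits 1101100101111010011110101110 walk d0:-→d1:-→d2:-→d3:-→d4:-→d5:-→d6:-→d7:-→d8:-→d9:-→d10:-→d11:-→d12:-→d13:-→d14:-→d15:-→d16:-→d17:-→d18:-→d19:-→d20:-→d21:-→d22:-→d23:-→d24:-→d25:-→d26:-→d27:-→d28:H0 -> H0
  lookup 109.238.0.6: bits 01101101111011100 walk d0:-→d1:-→d2:-→d3:-→d4:-→d5:-→d6:-→d7:-→d8:-→d9:-→d10:-→d11:-→d12:-→d13:-→d14:-→d15:-→d16:H2→d17:- -> H2
  lookup 134.50.119.198: bits 1 walk d0:-→d1:- -> no-route
  - 217.122.122.224/28 clear@28
  add 0.0.0.0/0 -> H4 at depth 0
  lookup 109.238.114.238: bits 0110110111101110011 walk d0:H4→d1:-→d2:-→d3:-→d4:-→d5:-→d6:-→d7:-→d8:-→d9:-→d10:-→d11:-→d12:-→d13:-→d14:-→d15:-→d16:H2→d17:-→d18:-→d19:- -> H2
  - 109.238.0.0/16 clear@16
  lookup 109.238.99.190: bits 01101101111011100110001110111110 walk d0:H4→d1:-→d2:-→d3:-→d4:-→d5:-→d6:-→d7:-→d8:-→d9:-→d10:-→d11:-→d12:-→d13:-→d14:-→d15:-→d16:-→d17:-→d18:-→d19:-→d20:-→d21:-→d22:-→d23:-→d24:-→d25:-→d26:-→d27:-→d28:-→d29:-→d30:-→d31:-→d32:H2 -> H2
  - 109.238.99.190/32 clear@32
  lookup 242.0.79.39: bits 11 walk d0:H4→d1:-→d2:- -> H4
  lookup 131.24.11.1: bits 1 walk d0:H4→d1:- -> H4
  add 109.238.0.0/16 -> H4 at depth 16
  lookup 109.238.0.2: bits 01101101111011100 walk d0:H4→d1:-→d2:-→d3:-→d4:-→d5:-→d6:-→d7:-→d8:-→d9:-→d10:-→d11:-→d12:-→d13:-→d14:-→d15:-→d16:H4→d17:- -> H4
  add 109.238.99.0/24 -> H1 at depth 24
  add 109.238.99.176/28 -> H3 at depth 28
  lookup 109.238.0.0: bits 01101101111011100 walk d0:H4→d1:-→d2:-→d3:-→d4:-→d5:-→d6:-→d7:-→d8:-→d9:-→d10:-→d11:-→d12:-→d13:-→d14:-→d15:-→d16:H4→d17:- -> H4
  lookup 109.238.1.203: bits 01101101111011100 walk d0:H4→d1:-→d2:-→d3:-→d4:-→d5:-→d6:-→d7:-→d8:-→d9:-→d10:-→d11:-→d12:-→d13:-→d14:-→d15:-→d16:H4→d17:- -> H4
  - 109.238.0.0/16 clear@16
  - 0.0.0.0/0 clear@0
  add 109.238.99.0/24 -> H1 at depth 24
  add 0.0.0.0/0 -> H2 at depth 0
  add 109.224.0.0/12 -> H0 at depth 12
  lookup 109.225.195.234: bits 011011011110 walk d0:H2→d1:-→d2:-→d3:-→d4:-→d5:-→d6:-→d7:-→d8:-→d9:-→d10:-→d11:-→d12:H0 -> H0
  add 64.0.0.0/2 -> H4 at depth 2
  add 109.238.96.0/20 -> H1 at depth 20
  lookup 64.0.14.246: bits 01 walk d0:H2→d1:-→d2:H4 -> H4
  lookup 109.238.96.5: bits 0110110111101110011000 walk d0:H2→d1:-→d2:H4→d3:-→d4:-→d5:-→d6:-→d7:-→d8:-→d9:-→d10:-→d11:-→d12:H0→d13:-→d14:-→d15:-→d16:-→d17:-→d18:-→d19:-→d20:H1→d21:-→d22:- -> H1

== LOOKUPS ==
["H0","H0","H2","no-route","H2","H2","H4","H4","H4","H4","H4","H0","H4","H1"]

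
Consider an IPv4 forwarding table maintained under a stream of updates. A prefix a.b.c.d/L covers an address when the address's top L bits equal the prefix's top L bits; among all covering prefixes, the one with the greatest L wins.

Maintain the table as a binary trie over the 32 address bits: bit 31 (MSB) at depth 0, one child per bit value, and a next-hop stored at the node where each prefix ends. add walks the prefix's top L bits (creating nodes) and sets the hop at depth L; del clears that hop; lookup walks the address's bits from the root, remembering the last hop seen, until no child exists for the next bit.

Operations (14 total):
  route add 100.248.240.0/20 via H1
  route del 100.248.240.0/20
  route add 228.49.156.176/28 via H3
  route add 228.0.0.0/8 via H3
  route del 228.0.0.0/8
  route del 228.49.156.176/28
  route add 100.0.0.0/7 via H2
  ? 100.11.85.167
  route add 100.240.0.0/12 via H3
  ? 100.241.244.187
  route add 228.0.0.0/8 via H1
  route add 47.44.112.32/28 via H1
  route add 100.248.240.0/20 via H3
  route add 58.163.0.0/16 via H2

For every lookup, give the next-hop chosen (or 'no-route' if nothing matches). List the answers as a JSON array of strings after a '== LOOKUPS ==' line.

Process each operation:
  add 100.248.240.0/20 -> H1 at depth 20
  del 100.248.240.0/20 (clear depth 20)
  add 228.49.156.176/28 -> H3 at depth 28
  add 228.0.0.0/8 -> H3 at depth 8
  del 228.0.0.0/8 (clear depth 8)
  del 228.49.156.176/28 (clear depth 28)
  add 100.0.0.0/7 -> H2 at depth 7
  ? 100.11.85.167  path d0:-→d1:-→d2:-→d3:-→d4:-→d5:-→d6:-→d7:H2→d8:-  best=H2
  add 100.240.0.0/12 -> H3 at depth 12
  ? 100.241.244.187  path d0:-→d1:-→d2:-→d3:-→d4:-→d5:-→d6:-→d7:H2→d8:-→d9:-→d10:-→d11:-→d12:H3  best=H3
  add 228.0.0.0/8 -> H1 at depth 8
  add 47.44.112.32/28 -> H1 at depth 28
  add 100.248.240.0/20 -> H3 at depth 20
  add 58.163.0.0/16 -> H2 at depth 16

== LOOKUPS ==
["H2","H3"]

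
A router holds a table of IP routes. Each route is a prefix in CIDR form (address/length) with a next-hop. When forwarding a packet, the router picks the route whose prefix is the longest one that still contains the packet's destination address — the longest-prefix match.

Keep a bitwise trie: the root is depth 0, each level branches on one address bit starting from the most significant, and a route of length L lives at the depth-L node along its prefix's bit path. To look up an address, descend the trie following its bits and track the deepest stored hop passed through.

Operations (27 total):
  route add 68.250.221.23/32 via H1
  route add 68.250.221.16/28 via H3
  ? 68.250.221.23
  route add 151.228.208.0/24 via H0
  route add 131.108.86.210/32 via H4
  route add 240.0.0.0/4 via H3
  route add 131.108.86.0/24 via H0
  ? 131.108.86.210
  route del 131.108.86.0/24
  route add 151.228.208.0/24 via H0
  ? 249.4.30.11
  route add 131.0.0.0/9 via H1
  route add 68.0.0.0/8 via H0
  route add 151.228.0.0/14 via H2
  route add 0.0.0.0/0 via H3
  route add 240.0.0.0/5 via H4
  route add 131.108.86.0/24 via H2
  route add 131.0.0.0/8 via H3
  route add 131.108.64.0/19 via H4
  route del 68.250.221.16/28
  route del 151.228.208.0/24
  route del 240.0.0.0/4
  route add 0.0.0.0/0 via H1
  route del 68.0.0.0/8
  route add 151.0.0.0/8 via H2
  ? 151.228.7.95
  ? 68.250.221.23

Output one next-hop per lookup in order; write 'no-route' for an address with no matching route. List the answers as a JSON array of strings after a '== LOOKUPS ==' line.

Trace:
  add 68.250.221.23/32 -> H1 at depth 32
  add 68.250.221.16/28 -> H3 at depth 28
  ? 68.250.221.23  path d0:-→d1:-→d2:-→d3:-→d4:-→d5:-→d6:-→d7:-→d8:-→d9:-→d10:-→d11:-→d12:-→d13:-→d14:-→d15:-→d16:-→d17:-→d18:-→d19:-→d20:-→d21:-→d22:-→d23:-→d24:-→d25:-→d26:-→d27:-→d28:H3→d29:-→d30:-→d31:-→d32:H1  best=H1
  add 151.228.208.0/24 -> H0 at depth 24
  add 131.108.86.210/32 -> H4 at depth 32
  add 240.0.0.0/4 -> H3 at depth 4
  add 131.108.86.0/24 -> H0 at depth 24
  ? 131.108.86.210  path d0:-→d1:-→d2:-→d3:-→d4:-→d5:-→d6:-→d7:-→d8:-→d9:-→d10:-→d11:-→d12:-→d13:-→d14:-→d15:-→d16:-→d17:-→d18:-→d19:-→d20:-→d21:-→d22:-→d23:-→d24:H0→d25:-→d26:-→d27:-→d28:-→d29:-→d30:-→d31:-→d32:H4  best=H4
  del 131.108.86.0/24 (clear depth 24)
  add 151.228.208.0/24 -> H0 at depth 24
  ? 249.4.30.11  path d0:-→d1:-→d2:-→d3:-→d4:H3  best=H3
  add 131.0.0.0/9 -> H1 at depth 9
  add 68.0.0.0/8 -> H0 at depth 8
  add 151.228.0.0/14 -> H2 at depth 14
  add 0.0.0.0/0 -> H3 at depth 0
  add 240.0.0.0/5 -> H4 at depth 5
  add 131.108.86.0/24 -> H2 at depth 24
  add 131.0.0.0/8 -> H3 at depth 8
  add 131.108.64.0/19 -> H4 at depth 19
  del 68.250.221.16/28 (clear depth 28)
  del 151.228.208.0/24 (clear depth 24)
  del 240.0.0.0/4 (clear depth 4)
  add 0.0.0.0/0 -> H1 at depth 0
  del 68.0.0.0/8 (clear depth 8)
  add 151.0.0.0/8 -> H2 at depth 8
  ? 151.228.7.95  path d0:H1→d1:-→d2:-→d3:-→d4:-→d5:-→d6:-→d7:-→d8:H2→d9:-→d10:-→d11:-→d12:-→d13:-→d14:H2→d15:-→d16:-  best=H2
  ? 68.250.221.23  path d0:H1→d1:-→d2:-→d3:-→d4:-→d5:-→d6:-→d7:-→d8:-→d9:-→d10:-→d11:-→d12:-→d13:-→d14:-→d15:-→d16:-→d17:-→d18:-→d19:-→d20:-→d21:-→d22:-→d23:-→d24:-→d25:-→d26:-→d27:-→d28:-→d29:-→d30:-→d31:-→d32:H1  best=H1

== LOOKUPS ==
["H1","H4","H3","H2","H1"]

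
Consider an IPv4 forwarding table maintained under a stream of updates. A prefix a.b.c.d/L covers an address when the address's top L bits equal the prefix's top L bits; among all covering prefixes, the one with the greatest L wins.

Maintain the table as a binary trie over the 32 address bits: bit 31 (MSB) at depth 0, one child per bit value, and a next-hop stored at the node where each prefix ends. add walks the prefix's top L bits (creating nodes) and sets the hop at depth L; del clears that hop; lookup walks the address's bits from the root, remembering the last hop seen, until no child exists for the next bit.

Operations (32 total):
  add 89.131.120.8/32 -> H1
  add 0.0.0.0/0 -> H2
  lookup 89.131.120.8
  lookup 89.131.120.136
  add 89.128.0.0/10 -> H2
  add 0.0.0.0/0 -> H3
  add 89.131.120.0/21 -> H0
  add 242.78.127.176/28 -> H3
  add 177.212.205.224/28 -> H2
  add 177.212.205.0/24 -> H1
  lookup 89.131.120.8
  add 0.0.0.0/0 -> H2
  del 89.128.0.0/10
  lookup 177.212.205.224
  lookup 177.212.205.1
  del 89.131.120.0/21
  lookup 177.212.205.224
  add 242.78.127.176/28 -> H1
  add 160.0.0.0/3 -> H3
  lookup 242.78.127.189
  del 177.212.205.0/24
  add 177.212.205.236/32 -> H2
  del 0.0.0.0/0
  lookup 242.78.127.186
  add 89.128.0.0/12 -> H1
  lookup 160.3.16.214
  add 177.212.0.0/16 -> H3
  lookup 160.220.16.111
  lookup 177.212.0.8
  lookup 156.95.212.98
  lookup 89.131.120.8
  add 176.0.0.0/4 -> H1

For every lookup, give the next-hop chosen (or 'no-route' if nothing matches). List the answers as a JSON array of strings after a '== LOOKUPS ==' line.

Trace:
  add 89.131.120.8/32 -> H1 at depth 32
  add 0.0.0.0/0 -> H2 at depth 0
  lookup 89.131.120.8: bits 01011001100000110111100000001000 walk d0:H2→d1:-→d2:-→d3:-→d4:-→d5:-→d6:-→d7:-→d8:-→d9:-→d10:-→d11:-→d12:-→d13:-→d14:-→d15:-→d16:-→d17:-→d18:-→d19:-→d20:-→d21:-→d22:-→d23:-→d24:-→d25:-→d26:-→d27:-→d28:-→d29:-→d30:-→d31:-→d32:H1 -> H1
  lookup 89.131.120.136: bits 010110011000001101111000 walk d0:H2→d1:-→d2:-→d3:-→d4:-→d5:-→d6:-→d7:-→d8:-→d9:-→d10:-→d11:-→d12:-→d13:-→d14:-→d15:-→d16:-→d17:-→d18:-→d19:-→d20:-→d21:-→d22:-→d23:-→d24:- -> H2
  add 89.128.0.0/10 -> H2 at depth 10
  add 0.0.0.0/0 -> H3 at depth 0
  add 89.131.120.0/21 -> H0 at depth 21
  add 242.78.127.176/28 -> H3 at depth 28
  add 177.212.205.224/28 -> H2 at depth 28
  add 177.212.205.0/24 -> H1 at depth 24
  lookup 89.131.120.8: bits 01011001100000110111100000001000 walk d0:H3→d1:-→d2:-→d3:-→d4:-→d5:-→d6:-→d7:-→d8:-→d9:-→d10:H2→d11:-→d12:-→d13:-→d14:-→d15:-→d16:-→d17:-→d18:-→d19:-→d20:-→d21:H0→d22:-→d23:-→d24:-→d25:-→d26:-→d27:-→d28:-→d29:-→d30:-→d31:-→d32:H1 -> H1
  add 0.0.0.0/0 -> H2 at depth 0
  - 89.128.0.0/10 clear@10
  lookup 177.212.205.224: bits 1011000111010100110011011110 walk d0:H2→d1:-→d2:-→d3:-→d4:-→d5:-→d6:-→d7:-→d8:-→d9:-→d10:-→d11:-→d12:-→d13:-→d14:-→d15:-→d16:-→d17:-→d18:-→d19:-→d20:-→d21:-→d22:-→d23:-→d24:H1→d25:-→d26:-→d27:-→d28:H2 -> H2
  lookup 177.212.205.1: bits 101100011101010011001101 walk d0:H2→d1:-→d2:-→d3:-→d4:-→d5:-→d6:-→d7:-→d8:-→d9:-→d10:-→d11:-→d12:-→d13:-→d14:-→d15:-→d16:-→d17:-→d18:-→d19:-→d20:-→d21:-→d22:-→d23:-→d24:H1 -> H1
  - 89.131.120.0/21 clear@21
  lookup 177.212.205.224: bits 1011000111010100110011011110 walk d0:H2→d1:-→d2:-→d3:-→d4:-→d5:-→d6:-→d7:-→d8:-→d9:-→d10:-→d11:-→d12:-→d13:-→d14:-→d15:-→d16:-→d17:-→d18:-→d19:-→d20:-→d21:-→d22:-→d23:-→d24:H1→d25:-→d26:-→d27:-→d28:H2 -> H2
  add 242.78.127.176/28 -> H1 at depth 28
  add 160.0.0.0/3 -> H3 at depth 3
  lookup 242.78.127.189: bits 1111001001001110011111111011 walk d0:H2→d1:-→d2:-→d3:-→d4:-→d5:-→d6:-→d7:-→d8:-→d9:-→d10:-→d11:-→d12:-→d13:-→d14:-→d15:-→d16:-→d17:-→d18:-→d19:-→d20:-→d21:-→d22:-→d23:-→d24:-→d25:-→d26:-→d27:-→d28:H1 -> H1
  - 177.212.205.0/24 clear@24
  add 177.212.205.236/32 -> H2 at depth 32
  - 0.0.0.0/0 clear@0
  lookup 242.78.127.186: bits 1111001001001110011111111011 walk d0:-→d1:-→d2:-→d3:-→d4:-→d5:-→d6:-→d7:-→d8:-→d9:-→d10:-→d11:-→d12:-→d13:-→d14:-→d15:-→d16:-→d17:-→d18:-→d19:-→d20:-→d21:-→d22:-→d23:-→d24:-→d25:-→d26:-→d27:-→d28:H1 -> H1
  add 89.128.0.0/12 -> H1 at depth 12
  lookup 160.3.16.214: bits 101 walk d0:-→d1:-→d2:-→d3:H3 -> H3
  add 177.212.0.0/16 -> H3 at depth 16
  lookup 160.220.16.111: bits 101 walk d0:-→d1:-→d2:-→d3:H3 -> H3
  lookup 177.212.0.8: bits 1011000111010100 walk d0:-→d1:-→d2:-→d3:H3→d4:-→d5:-→d6:-→d7:-→d8:-→d9:-→d10:-→d11:-→d12:-→d13:-→d14:-→d15:-→d16:H3 -> H3
  lookup 156.95.212.98: bits 10 walk d0:-→d1:-→d2:- -> no-route
  lookup 89.131.120.8: bits 01011001100000110111100000001000 walk d0:-→d1:-→d2:-→d3:-→d4:-→d5:-→d6:-→d7:-→d8:-→d9:-→d10:-→d11:-→d12:H1→d13:-→d14:-→d15:-→d16:-→d17:-→d18:-→d19:-→d20:-→d21:-→d22:-→d23:-→d24:-→d25:-→d26:-→d27:-→d28:-→d29:-→d30:-→d31:-→d32:H1 -> H1
  add 176.0.0.0/4 -> H1 at depth 4

== LOOKUPS ==
["H1","H2","H1","H2","H1","H2","H1","H1","H3","H3","H3","no-route","H1"]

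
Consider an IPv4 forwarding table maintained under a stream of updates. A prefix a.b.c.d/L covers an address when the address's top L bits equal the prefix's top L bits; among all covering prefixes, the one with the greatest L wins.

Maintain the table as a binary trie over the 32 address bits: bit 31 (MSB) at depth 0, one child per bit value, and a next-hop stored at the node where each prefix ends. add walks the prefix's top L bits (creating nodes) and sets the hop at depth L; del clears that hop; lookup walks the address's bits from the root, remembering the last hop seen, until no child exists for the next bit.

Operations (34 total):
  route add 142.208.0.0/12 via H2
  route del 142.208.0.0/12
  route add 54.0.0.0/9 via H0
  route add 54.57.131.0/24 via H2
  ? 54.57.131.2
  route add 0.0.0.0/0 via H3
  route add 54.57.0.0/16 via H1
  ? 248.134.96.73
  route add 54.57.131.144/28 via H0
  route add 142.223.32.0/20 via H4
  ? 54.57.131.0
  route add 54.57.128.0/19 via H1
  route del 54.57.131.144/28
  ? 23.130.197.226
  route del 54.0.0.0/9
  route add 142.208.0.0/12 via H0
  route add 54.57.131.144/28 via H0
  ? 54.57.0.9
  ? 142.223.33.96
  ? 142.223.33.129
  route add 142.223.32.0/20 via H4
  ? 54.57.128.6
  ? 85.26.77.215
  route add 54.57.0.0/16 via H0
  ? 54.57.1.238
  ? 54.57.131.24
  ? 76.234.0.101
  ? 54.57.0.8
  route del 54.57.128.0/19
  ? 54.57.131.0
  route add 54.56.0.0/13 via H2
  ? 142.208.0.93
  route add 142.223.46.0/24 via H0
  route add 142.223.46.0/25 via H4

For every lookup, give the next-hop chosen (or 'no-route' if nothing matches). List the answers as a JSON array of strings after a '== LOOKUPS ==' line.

Trace:
  + 142.208.0.0/12 (H2) depth=12
  del 142.208.0.0/12 (clear depth 12)
  + 54.0.0.0/9 (H0) depth=9
  + 54.57.131.0/24 (H2) depth=24
  ? 54.57.131.2  path d0:-→d1:-→d2:-→d3:-→d4:-→d5:-→d6:-→d7:-→d8:-→d9:H0→d10:-→d11:-→d12:-→d13:-→d14:-→d15:-→d16:-→d17:-→d18:-→d19:-→d20:-→d21:-→d22:-→d23:-→d24:H2  best=H2
  + 0.0.0.0/0 (H3) depth=0
  + 54.57.0.0/16 (H1) depth=16
  ? 248.134.96.73  path d0:H3→d1:-  best=H3
  + 54.57.131.144/28 (H0) depth=28
  + 142.223.32.0/20 (H4) depth=20
  ? 54.57.131.0  path d0:H3→d1:-→d2:-→d3:-→d4:-→d5:-→d6:-→d7:-→d8:-→d9:H0→d10:-→d11:-→d12:-→d13:-→d14:-→d15:-→d16:H1→d17:-→d18:-→d19:-→d20:-→d21:-→d22:-→d23:-→d24:H2  best=H2
  + 54.57.128.0/19 (H1) depth=19
  del 54.57.131.144/28 (clear depth 28)
  ? 23.130.197.226  path d0:H3→d1:-→d2:-  best=H3
  del 54.0.0.0/9 (clear depth 9)
  + 142.208.0.0/12 (H0) depth=12
  + 54.57.131.144/28 (H0) depth=28
  ? 54.57.0.9  path d0:H3→d1:-→d2:-→d3:-→d4:-→d5:-→d6:-→d7:-→d8:-→d9:-→d10:-→d11:-→d12:-→d13:-→d14:-→d15:-→d16:H1  best=H1
  ? 142.223.33.96  path d0:H3→d1:-→d2:-→d3:-→d4:-→d5:-→d6:-→d7:-→d8:-→d9:-→d10:-→d11:-→d12:H0→d13:-→d14:-→d15:-→d16:-→d17:-→d18:-→d19:-→d20:H4  best=H4
  ? 142.223.33.129  path d0:H3→d1:-→d2:-→d3:-→d4:-→d5:-→d6:-→d7:-→d8:-→d9:-→d10:-→d11:-→d12:H0→d13:-→d14:-→d15:-→d16:-→d17:-→d18:-→d19:-→d20:H4  best=H4
  + 142.223.32.0/20 (H4) depth=20
  ? 54.57.128.6  path d0:H3→d1:-→d2:-→d3:-→d4:-→d5:-→d6:-→d7:-→d8:-→d9:-→d10:-→d11:-→d12:-→d13:-→d14:-→d15:-→d16:H1→d17:-→d18:-→d19:H1→d20:-→d21:-→d22:-  best=H1
  ? 85.26.77.215  path d0:H3→d1:-  best=H3
  + 54.57.0.0/16 (H0) depth=16
  ? 54.57.1.238  path d0:H3→d1:-→d2:-→d3:-→d4:-→d5:-→d6:-→d7:-→d8:-→d9:-→d10:-→d11:-→d12:-→d13:-→d14:-→d15:-→d16:H0  best=H0
  ? 54.57.131.24  path d0:H3→d1:-→d2:-→d3:-→d4:-→d5:-→d6:-→d7:-→d8:-→d9:-→d10:-→d11:-→d12:-→d13:-→d14:-→d15:-→d16:H0→d17:-→d18:-→d19:H1→d20:-→d21:-→d22:-→d23:-→d24:H2  best=H2
  ? 76.234.0.101  path d0:H3→d1:-  best=H3
  ? 54.57.0.8  path d0:H3→d1:-→d2:-→d3:-→d4:-→d5:-→d6:-→d7:-→d8:-→d9:-→d10:-→d11:-→d12:-→d13:-→d14:-→d15:-→d16:H0  best=H0
  del 54.57.128.0/19 (clear depth 19)
  ? 54.57.131.0  path d0:H3→d1:-→d2:-→d3:-→d4:-→d5:-→d6:-→d7:-→d8:-→d9:-→d10:-→d11:-→d12:-→d13:-→d14:-→d15:-→d16:H0→d17:-→d18:-→d19:-→d20:-→d21:-→d22:-→d23:-→d24:H2  best=H2
  + 54.56.0.0/13 (H2) depth=13
  ? 142.208.0.93  path d0:H3→d1:-→d2:-→d3:-→d4:-→d5:-→d6:-→d7:-→d8:-→d9:-→d10:-→d11:-→d12:H0  best=H0
  + 142.223.46.0/24 (H0) depth=24
  + 142.223.46.0/25 (H4) depth=25

== LOOKUPS ==
["H2","H3","H2","H3","H1","H4","H4","H1","H3","H0","H2","H3","H0","H2","H0"]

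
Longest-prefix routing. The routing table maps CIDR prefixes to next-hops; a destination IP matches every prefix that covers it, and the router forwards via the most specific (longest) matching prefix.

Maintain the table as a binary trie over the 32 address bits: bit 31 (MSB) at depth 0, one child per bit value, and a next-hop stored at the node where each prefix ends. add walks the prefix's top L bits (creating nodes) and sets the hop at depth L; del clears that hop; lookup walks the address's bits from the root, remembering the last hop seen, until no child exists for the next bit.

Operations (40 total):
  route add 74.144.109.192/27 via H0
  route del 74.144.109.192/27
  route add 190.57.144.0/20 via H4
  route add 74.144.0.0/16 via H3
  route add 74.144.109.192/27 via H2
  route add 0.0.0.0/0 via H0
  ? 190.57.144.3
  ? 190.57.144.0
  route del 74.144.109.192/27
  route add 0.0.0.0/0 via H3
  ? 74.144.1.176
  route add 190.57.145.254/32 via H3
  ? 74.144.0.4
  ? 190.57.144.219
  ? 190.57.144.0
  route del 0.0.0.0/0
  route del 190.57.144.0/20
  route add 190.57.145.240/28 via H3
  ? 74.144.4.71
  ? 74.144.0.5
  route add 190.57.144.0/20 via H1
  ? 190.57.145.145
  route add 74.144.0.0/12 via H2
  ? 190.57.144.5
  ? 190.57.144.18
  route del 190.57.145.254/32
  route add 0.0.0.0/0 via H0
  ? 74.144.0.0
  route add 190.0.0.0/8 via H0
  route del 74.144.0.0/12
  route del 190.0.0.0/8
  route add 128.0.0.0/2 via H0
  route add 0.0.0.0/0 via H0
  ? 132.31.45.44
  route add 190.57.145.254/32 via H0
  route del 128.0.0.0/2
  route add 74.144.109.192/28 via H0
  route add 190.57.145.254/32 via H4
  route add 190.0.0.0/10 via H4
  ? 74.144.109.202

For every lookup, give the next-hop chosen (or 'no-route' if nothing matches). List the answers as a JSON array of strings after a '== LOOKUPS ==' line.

Trace:
  add 74.144.109.192/27 -> H0 at depth 27
  del 74.144.109.192/27 (clear depth 27)
  add 190.57.144.0/20 -> H4 at depth 20
  add 74.144.0.0/16 -> H3 at depth 16
  add 74.144.109.192/27 -> H2 at depth 27
  add 0.0.0.0/0 -> H0 at depth 0
  ? 190.57.144.3  path d0:H0→d1:-→d2:-→d3:-→d4:-→d5:-→d6:-→d7:-→d8:-→d9:-→d10:-→d11:-→d12:-→d13:-→d14:-→d15:-→d16:-→d17:-→d18:-→d19:-→d20:H4  best=H4
  ? 190.57.144.0  path d0:H0→d1:-→d2:-→d3:-→d4:-→d5:-→d6:-→d7:-→d8:-→d9:-→d10:-→d11:-→d12:-→d13:-→d14:-→d15:-→d16:-→d17:-→d18:-→d19:-→d20:H4  best=H4
  del 74.144.109.192/27 (clear depth 27)
  add 0.0.0.0/0 -> H3 at depth 0
  ? 74.144.1.176  path d0:H3→d1:-→d2:-→d3:-→d4:-→d5:-→d6:-→d7:-→d8:-→d9:-→d10:-→d11:-→d12:-→d13:-→d14:-→d15:-→d16:H3→d17:-  best=H3
  add 190.57.145.254/32 -> H3 at depth 32
  ? 74.144.0.4  path d0:H3→d1:-→d2:-→d3:-→d4:-→d5:-→d6:-→d7:-→d8:-→d9:-→d10:-→d11:-→d12:-→d13:-→d14:-→d15:-→d16:H3→d17:-  best=H3
  ? 190.57.144.219  path d0:H3→d1:-→d2:-→d3:-→d4:-→d5:-→d6:-→d7:-→d8:-→d9:-→d10:-→d11:-→d12:-→d13:-→d14:-→d15:-→d16:-→d17:-→d18:-→d19:-→d20:H4→d21:-→d22:-→d23:-  best=H4
  ? 190.57.144.0  path d0:H3→d1:-→d2:-→d3:-→d4:-→d5:-→d6:-→d7:-→d8:-→d9:-→d10:-→d11:-→d12:-→d13:-→d14:-→d15:-→d16:-→d17:-→d18:-→d19:-→d20:H4→d21:-→d22:-→d23:-  best=H4
  del 0.0.0.0/0 (clear depth 0)
  del 190.57.144.0/20 (clear depth 20)
  add 190.57.145.240/28 -> H3 at depth 28
  ? 74.144.4.71  path d0:-→d1:-→d2:-→d3:-→d4:-→d5:-→d6:-→d7:-→d8:-→d9:-→d10:-→d11:-→d12:-→d13:-→d14:-→d15:-→d16:H3→d17:-  best=H3
  ? 74.144.0.5  path d0:-→d1:-→d2:-→d3:-→d4:-→d5:-→d6:-→d7:-→d8:-→d9:-→d10:-→d11:-→d12:-→d13:-→d14:-→d15:-→d16:H3→d17:-  best=H3
  add 190.57.144.0/20 -> H1 at depth 20
  ? 190.57.145.145  path d0:-→d1:-→d2:-→d3:-→d4:-→d5:-→d6:-→d7:-→d8:-→d9:-→d10:-→d11:-→d12:-→d13:-→d14:-→d15:-→d16:-→d17:-→d18:-→d19:-→d20:H1→d21:-→d22:-→d23:-→d24:-→d25:-  best=H1
  add 74.144.0.0/12 -> H2 at depth 12
  ? 190.57.144.5  path d0:-→d1:-→d2:-→d3:-→d4:-→d5:-→d6:-→d7:-→d8:-→d9:-→d10:-→d11:-→d12:-→d13:-→d14:-→d15:-→d16:-→d17:-→d18:-→d19:-→d20:H1→d21:-→d22:-→d23:-  best=H1
  ? 190.57.144.18  path d0:-→d1:-→d2:-→d3:-→d4:-→d5:-→d6:-→d7:-→d8:-→d9:-→d10:-→d11:-→d12:-→d13:-→d14:-→d15:-→d16:-→d17:-→d18:-→d19:-→d20:H1→d21:-→d22:-→d23:-  best=H1
  del 190.57.145.254/32 (clear depth 32)
  add 0.0.0.0/0 -> H0 at depth 0
  ? 74.144.0.0  path d0:H0→d1:-→d2:-→d3:-→d4:-→d5:-→d6:-→d7:-→d8:-→d9:-→d10:-→d11:-→d12:H2→d13:-→d14:-→d15:-→d16:H3→d17:-  best=H3
  add 190.0.0.0/8 -> H0 at depth 8
  del 74.144.0.0/12 (clear depth 12)
  del 190.0.0.0/8 (clear depth 8)
  add 128.0.0.0/2 -> H0 at depth 2
  add 0.0.0.0/0 -> H0 at depth 0
  ? 132.31.45.44  path d0:H0→d1:-→d2:H0  best=H0
  add 190.57.145.254/32 -> H0 at depth 32
  del 128.0.0.0/2 (clear depth 2)
  add 74.144.109.192/28 -> H0 at depth 28
  add 190.57.145.254/32 -> H4 at depth 32
  add 190.0.0.0/10 -> H4 at depth 10
  ? 74.144.109.202  path d0:H0→d1:-→d2:-→d3:-→d4:-→d5:-→d6:-→d7:-→d8:-→d9:-→d10:-→d11:-→d12:-→d13:-→d14:-→d15:-→d16:H3→d17:-→d18:-→d19:-→d20:-→d21:-→d22:-→d23:-→d24:-→d25:-→d26:-→d27:-→d28:H0  best=H0

== LOOKUPS ==
["H4","H4","H3","H3","H4","H4","H3","H3","H1","H1","H1","H3","H0","H0"]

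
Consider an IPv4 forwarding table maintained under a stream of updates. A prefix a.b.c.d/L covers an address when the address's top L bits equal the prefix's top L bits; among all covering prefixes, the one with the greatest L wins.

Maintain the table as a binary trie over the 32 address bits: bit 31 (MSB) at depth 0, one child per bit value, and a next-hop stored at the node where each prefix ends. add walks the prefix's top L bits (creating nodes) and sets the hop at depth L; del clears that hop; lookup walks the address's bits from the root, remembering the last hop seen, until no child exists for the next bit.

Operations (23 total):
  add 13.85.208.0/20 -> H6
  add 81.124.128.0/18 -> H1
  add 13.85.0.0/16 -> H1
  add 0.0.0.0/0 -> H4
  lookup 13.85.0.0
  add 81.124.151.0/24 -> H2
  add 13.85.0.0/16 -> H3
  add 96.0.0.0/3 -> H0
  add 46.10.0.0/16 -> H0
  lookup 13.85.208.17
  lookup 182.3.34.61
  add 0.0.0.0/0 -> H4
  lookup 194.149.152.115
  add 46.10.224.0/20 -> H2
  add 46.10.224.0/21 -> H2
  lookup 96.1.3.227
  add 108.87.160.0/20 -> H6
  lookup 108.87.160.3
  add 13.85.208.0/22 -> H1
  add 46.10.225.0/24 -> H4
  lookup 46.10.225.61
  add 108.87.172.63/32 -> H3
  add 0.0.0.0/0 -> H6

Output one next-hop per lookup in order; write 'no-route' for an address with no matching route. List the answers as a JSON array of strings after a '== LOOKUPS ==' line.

Process each operation:
  add 13.85.208.0/20 -> H6 at depth 20
  add 81.124.128.0/18 -> H1 at depth 18
  add 13.85.0.0/16 -> H1 at depth 16
  add 0.0.0.0/0 -> H4 at depth 0
  Q 13.85.0.0: descend 0000110101010101 ; hops seen [H4,H1] ; pick H1
  add 81.124.151.0/24 -> H2 at depth 24
  add 13.85.0.0/16 -> H3 at depth 16
  add 96.0.0.0/3 -> H0 at depth 3
  add 46.10.0.0/16 -> H0 at depth 16
  Q 13.85.208.17: descend 00001101010101011101 ; hops seen [H4,H3,H6] ; pick H6
  Q 182.3.34.61: descend ε ; hops seen [H4] ; pick H4
  add 0.0.0.0/0 -> H4 at depth 0
  Q 194.149.152.115: descend ε ; hops seen [H4] ; pick H4
  add 46.10.224.0/20 -> H2 at depth 20
  add 46.10.224.0/21 -> H2 at depth 21
  Q 96.1.3.227: descend 011 ; hops seen [H4,H0] ; pick H0
  add 108.87.160.0/20 -> H6 at depth 20
  Q 108.87.160.3: descend 01101100010101111010 ; hops seen [H4,H0,H6] ; pick H6
  add 13.85.208.0/22 -> H1 at depth 22
  add 46.10.225.0/24 -> H4 at depth 24
  Q 46.10.225.61: descend 001011100000101011100001 ; hops seen [H4,H0,H2,H2,H4] ; pick H4
  add 108.87.172.63/32 -> H3 at depth 32
  add 0.0.0.0/0 -> H6 at depth 0

== LOOKUPS ==
["H1","H6","H4","H4","H0","H6","H4"]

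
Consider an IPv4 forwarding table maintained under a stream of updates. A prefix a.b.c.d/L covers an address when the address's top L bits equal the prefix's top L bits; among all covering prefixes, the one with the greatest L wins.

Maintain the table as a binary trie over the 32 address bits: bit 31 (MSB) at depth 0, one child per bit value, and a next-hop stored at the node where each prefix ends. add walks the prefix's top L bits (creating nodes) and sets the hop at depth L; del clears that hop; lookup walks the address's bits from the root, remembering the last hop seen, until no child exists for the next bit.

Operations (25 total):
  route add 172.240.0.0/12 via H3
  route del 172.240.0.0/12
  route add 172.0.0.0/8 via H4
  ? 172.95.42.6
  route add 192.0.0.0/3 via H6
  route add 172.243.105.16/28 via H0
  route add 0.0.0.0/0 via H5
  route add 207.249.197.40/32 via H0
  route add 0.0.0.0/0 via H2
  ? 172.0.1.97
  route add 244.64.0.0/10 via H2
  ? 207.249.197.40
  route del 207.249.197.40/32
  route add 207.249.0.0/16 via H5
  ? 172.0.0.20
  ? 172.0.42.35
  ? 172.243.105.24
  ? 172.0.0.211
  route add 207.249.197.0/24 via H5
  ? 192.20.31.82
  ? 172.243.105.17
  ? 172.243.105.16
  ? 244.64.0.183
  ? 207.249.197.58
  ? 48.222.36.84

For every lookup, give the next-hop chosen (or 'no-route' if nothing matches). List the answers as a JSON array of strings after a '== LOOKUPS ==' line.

Trace:
  + 172.240.0.0/12 (H3) depth=12
  - 172.240.0.0/12 clear@12
  + 172.0.0.0/8 (H4) depth=8
  lookup 172.95.42.6: bits 10101100 walk d0:-→d1:-→d2:-→d3:-→d4:-→d5:-→d6:-→d7:-→d8:H4 -> H4
  + 192.0.0.0/3 (H6) depth=3
  + 172.243.105.16/28 (H0) depth=28
  + 0.0.0.0/0 (H5) depth=0
  + 207.249.197.40/32 (H0) depth=32
  + 0.0.0.0/0 (H2) depth=0
  lookup 172.0.1.97: bits 10101100 walk d0:H2→d1:-→d2:-→d3:-→d4:-→d5:-→d6:-→d7:-→d8:H4 -> H4
  + 244.64.0.0/10 (H2) depth=10
  lookup 207.249.197.40: bits 11001111111110011100010100101000 walk d0:H2→d1:-→d2:-→d3:H6→d4:-→d5:-→d6:-→d7:-→d8:-→d9:-→d10:-→d11:-→d12:-→d13:-→d14:-→d15:-→d16:-→d17:-→d18:-→d19:-→d20:-→d21:-→d22:-→d23:-→d24:-→d25:-→d26:-→d27:-→d28:-→d29:-→d30:-→d31:-→d32:H0 -> H0
  - 207.249.197.40/32 clear@32
  + 207.249.0.0/16 (H5) depth=16
  lookup 172.0.0.20: bits 10101100 walk d0:H2→d1:-→d2:-→d3:-→d4:-→d5:-→d6:-→d7:-→d8:H4 -> H4
  lookup 172.0.42.35: bits 10101100 walk d0:H2→d1:-→d2:-→d3:-→d4:-→d5:-→d6:-→d7:-→d8:H4 -> H4
  lookup 172.243.105.24: bits 1010110011110011011010010001 walk d0:H2→d1:-→d2:-→d3:-→d4:-→d5:-→d6:-→d7:-→d8:H4→d9:-→d10:-→d11:-→d12:-→d13:-→d14:-→d15:-→d16:-→d17:-→d18:-→d19:-→d20:-→d21:-→d22:-→d23:-→d24:-→d25:-→d26:-→d27:-→d28:H0 -> H0
  lookup 172.0.0.211: bits 10101100 walk d0:H2→d1:-→d2:-→d3:-→d4:-→d5:-→d6:-→d7:-→d8:H4 -> H4
  + 207.249.197.0/24 (H5) depth=24
  lookup 192.20.31.82: bits 1100 walk d0:H2→d1:-→d2:-→d3:H6→d4:- -> H6
  lookup 172.243.105.17: bits 1010110011110011011010010001 walk d0:H2→d1:-→d2:-→d3:-→d4:-→d5:-→d6:-→d7:-→d8:H4→d9:-→d10:-→d11:-→d12:-→d13:-→d14:-→d15:-→d16:-→d17:-→d18:-→d19:-→d20:-→d21:-→d22:-→d23:-→d24:-→d25:-→d26:-→d27:-→d28:H0 -> H0
  lookup 172.243.105.16: bits 1010110011110011011010010001 walk d0:H2→d1:-→d2:-→d3:-→d4:-→d5:-→d6:-→d7:-→d8:H4→d9:-→d10:-→d11:-→d12:-→d13:-→d14:-→d15:-→d16:-→d17:-→d18:-→d19:-→d20:-→d21:-→d22:-→d23:-→d24:-→d25:-→d26:-→d27:-→d28:H0 -> H0
  lookup 244.64.0.183: bits 1111010001 walk d0:H2→d1:-→d2:-→d3:-→d4:-→d5:-→d6:-→d7:-→d8:-→d9:-→d10:H2 -> H2
  lookup 207.249.197.58: bits 110011111111100111000101001 walk d0:H2→d1:-→d2:-→d3:H6→d4:-→d5:-→d6:-→d7:-→d8:-→d9:-→d10:-→d11:-→d12:-→d13:-→d14:-→d15:-→d16:H5→d17:-→d18:-→d19:-→d20:-→d21:-→d22:-→d23:-→d24:H5→d25:-→d26:-→d27:- -> H5
  lookup 48.222.36.84: bits ε walk d0:H2 -> H2

== LOOKUPS ==
["H4","H4","H0","H4","H4","H0","H4","H6","H0","H0","H2","H5","H2"]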